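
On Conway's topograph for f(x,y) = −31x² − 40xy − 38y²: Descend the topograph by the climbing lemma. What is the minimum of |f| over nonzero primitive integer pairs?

translate: b→-22 (≡40 mod 62), so (31,40,38)→(31,-22,29)
flip: (31,-22,29)→(29,22,31)
reduced (well bottom): (29,22,31) with a≤c, −a<b≤a
well minimum |f| = |-29| = 29 (negative-definite)

29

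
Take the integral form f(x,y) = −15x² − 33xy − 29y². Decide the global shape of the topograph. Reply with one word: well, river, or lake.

D = b²−4ac = (-33)² − 4·(-15)·(-29) = -651
D < 0 ⇒ definite ⇒ every region one sign ⇒ single well

well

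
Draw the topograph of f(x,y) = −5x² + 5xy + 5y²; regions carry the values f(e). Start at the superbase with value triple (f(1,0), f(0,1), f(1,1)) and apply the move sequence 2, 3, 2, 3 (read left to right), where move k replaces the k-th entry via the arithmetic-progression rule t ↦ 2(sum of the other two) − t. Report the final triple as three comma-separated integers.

start (-5,5,5) = (f(1,0),f(0,1),f(1,1))
replace slot 2: 2·((-5)+5) − 5 = -5 → (-5,-5,5)
replace slot 3: 2·((-5)+(-5)) − 5 = -25 → (-5,-5,-25)
replace slot 2: 2·((-5)+(-25)) − (-5) = -55 → (-5,-55,-25)
replace slot 3: 2·((-5)+(-55)) − (-25) = -95 → (-5,-55,-95)

-5,-55,-95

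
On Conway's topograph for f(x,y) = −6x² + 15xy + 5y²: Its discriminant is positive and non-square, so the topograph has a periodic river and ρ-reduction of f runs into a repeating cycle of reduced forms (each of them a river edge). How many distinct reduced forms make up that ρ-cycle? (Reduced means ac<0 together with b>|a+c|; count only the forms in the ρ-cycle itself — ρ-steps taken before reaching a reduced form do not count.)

D = 345, ⌊√D⌋ = 18
river: ρ → (5,15,-6)
river: ρ → (-6,9,11)
river: ρ → (11,13,-4)
river: ρ → (-4,11,14)
river: ρ → (14,17,-1)
river: ρ → (-1,17,14)
river: ρ → (14,11,-4)
river: ρ → (-4,13,11)
river: ρ → (11,9,-6)
river: ρ → (-6,15,5)
ρ-cycle length = 10 (tail of 0 descent steps not counted)

10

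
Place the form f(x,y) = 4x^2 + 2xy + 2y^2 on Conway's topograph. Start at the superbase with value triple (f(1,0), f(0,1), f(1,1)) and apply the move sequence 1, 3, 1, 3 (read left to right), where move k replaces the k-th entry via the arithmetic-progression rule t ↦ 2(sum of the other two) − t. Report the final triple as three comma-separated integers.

start (4,2,8) = (f(1,0),f(0,1),f(1,1))
replace slot 1: 2·(2+8) − 4 = 16 → (16,2,8)
replace slot 3: 2·(16+2) − 8 = 28 → (16,2,28)
replace slot 1: 2·(2+28) − 16 = 44 → (44,2,28)
replace slot 3: 2·(44+2) − 28 = 64 → (44,2,64)

44,2,64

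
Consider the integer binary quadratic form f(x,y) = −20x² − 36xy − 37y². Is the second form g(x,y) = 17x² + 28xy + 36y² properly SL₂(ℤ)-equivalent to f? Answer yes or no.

D₁ = -1664, D₂ = -1664
f is negative-definite; reduce −f:
−f: translate: b→-4 (≡36 mod 40), so (20,36,37)→(20,-4,21)
−f: reduced (well bottom): (20,-4,21) with a≤c, −a<b≤a
flip sign back: reduced form of f is (-20,4,-21)
g: translate: b→-6 (≡28 mod 34), so (17,28,36)→(17,-6,25)
g: reduced (well bottom): (17,-6,25) with a≤c, −a<b≤a
reduced forms (-20, 4, -21) vs (17, -6, 25) ⇒ inequivalent

no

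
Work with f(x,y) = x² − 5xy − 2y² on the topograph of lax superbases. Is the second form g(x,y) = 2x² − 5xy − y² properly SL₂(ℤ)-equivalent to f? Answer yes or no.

D₁ = 33, D₂ = 33
river cycle of f (length 4): (-2, 5, 1), (1, 5, -2), (-2, 3, 3), (3, 3, -2)
river cycle of g (length 4): (-1, 5, 2), (2, 3, -3), (-3, 3, 2), (2, 5, -1)
cycles differ ⇒ inequivalent

no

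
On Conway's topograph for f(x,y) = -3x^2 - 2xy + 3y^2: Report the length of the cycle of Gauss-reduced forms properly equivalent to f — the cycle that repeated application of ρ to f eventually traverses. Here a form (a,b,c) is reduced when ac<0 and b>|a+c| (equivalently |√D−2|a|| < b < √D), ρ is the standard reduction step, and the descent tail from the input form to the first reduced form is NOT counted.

D = 40, ⌊√D⌋ = 6
descent: ρ → (3,2,-3)  [lands on river]
river: ρ → (-3,4,2)
river: ρ → (2,4,-3)
river: ρ → (-3,2,3)
river: ρ → (3,4,-2)
river: ρ → (-2,4,3)
ρ-cycle length = 6 (tail of 1 descent step not counted)

6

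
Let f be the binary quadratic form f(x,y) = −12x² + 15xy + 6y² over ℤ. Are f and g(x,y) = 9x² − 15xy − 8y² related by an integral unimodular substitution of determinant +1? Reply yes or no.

D₁ = 513, D₂ = 513
river cycle of f (length 6): (6, 21, -3), (-3, 21, 6), (6, 15, -12), (-12, 9, 9), (9, 9, -12), (-12, 15, 6)
river cycle of g (length 16): (-8, 15, 9), (9, 21, -2), (-2, 19, 19), (19, 19, -2), (-2, 21, 9), (9, 15, -8), (-8, 17, 7), (7, 11, -14), (-14, 17, 4), (4, 15, -18), … (6 more)
cycles differ ⇒ inequivalent

no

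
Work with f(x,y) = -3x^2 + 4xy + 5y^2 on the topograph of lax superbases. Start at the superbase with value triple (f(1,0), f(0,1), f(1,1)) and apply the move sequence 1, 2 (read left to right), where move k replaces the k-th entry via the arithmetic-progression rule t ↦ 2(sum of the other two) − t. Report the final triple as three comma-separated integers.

start (-3,5,6) = (f(1,0),f(0,1),f(1,1))
replace slot 1: 2·(5+6) − (-3) = 25 → (25,5,6)
replace slot 2: 2·(25+6) − 5 = 57 → (25,57,6)

25,57,6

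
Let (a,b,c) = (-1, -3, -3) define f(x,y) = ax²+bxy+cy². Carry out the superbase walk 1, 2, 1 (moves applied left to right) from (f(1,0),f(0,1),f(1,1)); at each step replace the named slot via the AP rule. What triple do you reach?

start (-1,-3,-7) = (f(1,0),f(0,1),f(1,1))
replace slot 1: 2·((-3)+(-7)) − (-1) = -19 → (-19,-3,-7)
replace slot 2: 2·((-19)+(-7)) − (-3) = -49 → (-19,-49,-7)
replace slot 1: 2·((-49)+(-7)) − (-19) = -93 → (-93,-49,-7)

-93,-49,-7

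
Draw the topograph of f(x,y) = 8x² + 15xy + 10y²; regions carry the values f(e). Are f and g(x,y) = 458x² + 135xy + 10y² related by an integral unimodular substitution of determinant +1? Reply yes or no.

D₁ = -95, D₂ = -95
f: translate: b→-1 (≡15 mod 16), so (8,15,10)→(8,-1,3)
f: flip: (8,-1,3)→(3,1,8)
f: reduced (well bottom): (3,1,8) with a≤c, −a<b≤a
g: flip: (458,135,10)→(10,-135,458)
g: translate: b→5 (≡-135 mod 20), so (10,-135,458)→(10,5,3)
g: flip: (10,5,3)→(3,-5,10)
g: translate: b→1 (≡-5 mod 6), so (3,-5,10)→(3,1,8)
g: reduced (well bottom): (3,1,8) with a≤c, −a<b≤a
reduced forms (3, 1, 8) vs (3, 1, 8) ⇒ equivalent

yes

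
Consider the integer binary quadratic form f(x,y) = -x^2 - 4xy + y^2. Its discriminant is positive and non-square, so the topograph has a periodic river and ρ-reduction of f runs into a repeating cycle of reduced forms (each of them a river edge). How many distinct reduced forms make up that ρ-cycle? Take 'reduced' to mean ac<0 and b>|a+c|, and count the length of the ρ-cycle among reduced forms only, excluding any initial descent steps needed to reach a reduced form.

D = 20, ⌊√D⌋ = 4
descent: ρ → (1,4,-1)  [lands on river]
river: ρ → (-1,4,1)
ρ-cycle length = 2 (tail of 1 descent step not counted)

2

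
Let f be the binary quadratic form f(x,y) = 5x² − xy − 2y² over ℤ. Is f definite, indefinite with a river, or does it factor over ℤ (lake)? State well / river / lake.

D = b²−4ac = (-1)² − 4·5·(-2) = 41
D > 0 non-square ⇒ indefinite ⇒ periodic river

river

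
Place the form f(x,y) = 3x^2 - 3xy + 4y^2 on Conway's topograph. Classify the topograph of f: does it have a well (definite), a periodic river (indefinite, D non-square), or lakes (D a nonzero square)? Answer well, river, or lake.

D = b²−4ac = (-3)² − 4·3·4 = -39
D < 0 ⇒ definite ⇒ every region one sign ⇒ single well

well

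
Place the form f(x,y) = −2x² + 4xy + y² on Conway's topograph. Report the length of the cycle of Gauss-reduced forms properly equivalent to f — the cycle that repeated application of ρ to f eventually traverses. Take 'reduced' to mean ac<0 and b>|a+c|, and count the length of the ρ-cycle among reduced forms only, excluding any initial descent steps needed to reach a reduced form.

D = 24, ⌊√D⌋ = 4
river: ρ → (1,4,-2)
river: ρ → (-2,4,1)
ρ-cycle length = 2 (tail of 0 descent steps not counted)

2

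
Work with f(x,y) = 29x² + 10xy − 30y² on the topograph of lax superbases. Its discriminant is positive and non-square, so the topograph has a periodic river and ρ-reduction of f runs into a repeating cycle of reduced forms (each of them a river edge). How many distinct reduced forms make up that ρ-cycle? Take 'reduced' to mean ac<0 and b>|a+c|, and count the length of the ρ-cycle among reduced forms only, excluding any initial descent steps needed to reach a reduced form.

D = 3580, ⌊√D⌋ = 59
river: ρ → (-30,50,9)
river: ρ → (9,58,-6)
river: ρ → (-6,50,45)
river: ρ → (45,40,-11)
river: ρ → (-11,48,29)
river: ρ → (29,10,-30)
ρ-cycle length = 6 (tail of 0 descent steps not counted)

6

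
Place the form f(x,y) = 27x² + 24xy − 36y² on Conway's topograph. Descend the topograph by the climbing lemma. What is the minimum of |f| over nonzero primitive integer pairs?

river: ρ → (-36,48,15)
river: ρ → (15,42,-45)
river: ρ → (-45,48,12)
river: ρ → (12,48,-45)
river: ρ → (-45,42,15)
river: ρ → (15,48,-36)
river: ρ → (-36,24,27)
river: ρ → (27,30,-33)
river: ρ → (-33,36,24)
river: ρ → (24,60,-9)
river: ρ → (-9,66,3)
river: ρ → (3,66,-9)
river: ρ → (-9,60,24)
river: ρ → (24,36,-33)
river: ρ → (-33,30,27)
river: ρ → (27,24,-36)
closes: descent 0, river 16
min |a| on river = 3

3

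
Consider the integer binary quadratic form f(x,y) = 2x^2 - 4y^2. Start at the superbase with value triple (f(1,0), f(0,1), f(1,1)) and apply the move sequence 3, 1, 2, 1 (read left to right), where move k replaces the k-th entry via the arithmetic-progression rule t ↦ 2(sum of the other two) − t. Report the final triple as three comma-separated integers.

start (2,-4,-2) = (f(1,0),f(0,1),f(1,1))
replace slot 3: 2·(2+(-4)) − (-2) = -2 → (2,-4,-2)
replace slot 1: 2·((-4)+(-2)) − 2 = -14 → (-14,-4,-2)
replace slot 2: 2·((-14)+(-2)) − (-4) = -28 → (-14,-28,-2)
replace slot 1: 2·((-28)+(-2)) − (-14) = -46 → (-46,-28,-2)

-46,-28,-2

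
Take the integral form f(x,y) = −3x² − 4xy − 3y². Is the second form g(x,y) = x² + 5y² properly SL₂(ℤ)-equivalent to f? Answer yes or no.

D₁ = -20, D₂ = -20
f is negative-definite; reduce −f:
−f: translate: b→-2 (≡4 mod 6), so (3,4,3)→(3,-2,2)
−f: flip: (3,-2,2)→(2,2,3)
−f: reduced (well bottom): (2,2,3) with a≤c, −a<b≤a
flip sign back: reduced form of f is (-2,-2,-3)
g: reduced (well bottom): (1,0,5) with a≤c, −a<b≤a
reduced forms (-2, -2, -3) vs (1, 0, 5) ⇒ inequivalent

no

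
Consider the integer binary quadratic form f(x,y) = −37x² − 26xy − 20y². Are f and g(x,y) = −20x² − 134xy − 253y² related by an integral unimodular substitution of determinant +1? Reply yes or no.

D₁ = -2284, D₂ = -2284
f is negative-definite; reduce −f:
−f: flip: (37,26,20)→(20,-26,37)
−f: translate: b→14 (≡-26 mod 40), so (20,-26,37)→(20,14,31)
−f: reduced (well bottom): (20,14,31) with a≤c, −a<b≤a
flip sign back: reduced form of f is (-20,-14,-31)
g is negative-definite; reduce −g:
−g: translate: b→14 (≡134 mod 40), so (20,134,253)→(20,14,31)
−g: reduced (well bottom): (20,14,31) with a≤c, −a<b≤a
flip sign back: reduced form of g is (-20,-14,-31)
reduced forms (-20, -14, -31) vs (-20, -14, -31) ⇒ equivalent

yes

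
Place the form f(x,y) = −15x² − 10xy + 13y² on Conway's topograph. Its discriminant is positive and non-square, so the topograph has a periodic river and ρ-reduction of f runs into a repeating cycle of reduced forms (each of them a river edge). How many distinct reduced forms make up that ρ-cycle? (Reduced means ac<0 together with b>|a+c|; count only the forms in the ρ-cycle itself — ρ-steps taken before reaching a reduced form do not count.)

D = 880, ⌊√D⌋ = 29
descent: ρ → (13,10,-15)  [lands on river]
river: ρ → (-15,20,8)
river: ρ → (8,28,-3)
river: ρ → (-3,26,17)
river: ρ → (17,8,-12)
river: ρ → (-12,16,13)
ρ-cycle length = 6 (tail of 1 descent step not counted)

6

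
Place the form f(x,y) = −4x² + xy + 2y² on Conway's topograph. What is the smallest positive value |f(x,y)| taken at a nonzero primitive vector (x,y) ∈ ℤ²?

descent: ρ → (2,3,-3)  [lands on river]
river: ρ → (-3,3,2)
river: ρ → (2,5,-1)
river: ρ → (-1,5,2)
closes: descent 1, river 4
min |a| on river = 1

1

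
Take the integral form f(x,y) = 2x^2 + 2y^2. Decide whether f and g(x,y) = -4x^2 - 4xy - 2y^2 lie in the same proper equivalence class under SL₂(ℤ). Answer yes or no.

D₁ = -16, D₂ = -16
f: reduced (well bottom): (2,0,2) with a≤c, −a<b≤a
g is negative-definite; reduce −g:
−g: flip: (4,4,2)→(2,-4,4)
−g: translate: b→0 (≡-4 mod 4), so (2,-4,4)→(2,0,2)
−g: reduced (well bottom): (2,0,2) with a≤c, −a<b≤a
flip sign back: reduced form of g is (-2,0,-2)
reduced forms (2, 0, 2) vs (-2, 0, -2) ⇒ inequivalent

no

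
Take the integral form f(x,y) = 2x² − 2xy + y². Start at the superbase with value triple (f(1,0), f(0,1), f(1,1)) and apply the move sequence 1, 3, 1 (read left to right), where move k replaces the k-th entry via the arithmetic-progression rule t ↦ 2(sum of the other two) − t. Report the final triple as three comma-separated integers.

start (2,1,1) = (f(1,0),f(0,1),f(1,1))
replace slot 1: 2·(1+1) − 2 = 2 → (2,1,1)
replace slot 3: 2·(2+1) − 1 = 5 → (2,1,5)
replace slot 1: 2·(1+5) − 2 = 10 → (10,1,5)

10,1,5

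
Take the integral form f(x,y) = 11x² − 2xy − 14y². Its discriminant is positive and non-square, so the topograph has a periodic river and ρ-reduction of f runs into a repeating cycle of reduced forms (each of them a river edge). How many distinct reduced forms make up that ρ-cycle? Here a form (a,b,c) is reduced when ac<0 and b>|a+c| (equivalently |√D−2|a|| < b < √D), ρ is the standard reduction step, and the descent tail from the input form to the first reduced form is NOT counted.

D = 620, ⌊√D⌋ = 24
descent: ρ → (-14,2,11)
descent: ρ → (11,20,-5)  [lands on river]
river: ρ → (-5,20,11)
river: ρ → (11,24,-1)
river: ρ → (-1,24,11)
ρ-cycle length = 4 (tail of 2 descent steps not counted)

4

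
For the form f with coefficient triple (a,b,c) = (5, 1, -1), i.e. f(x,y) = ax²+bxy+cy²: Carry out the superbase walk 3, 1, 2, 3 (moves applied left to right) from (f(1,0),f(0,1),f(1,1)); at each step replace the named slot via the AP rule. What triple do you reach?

start (5,-1,5) = (f(1,0),f(0,1),f(1,1))
replace slot 3: 2·(5+(-1)) − 5 = 3 → (5,-1,3)
replace slot 1: 2·((-1)+3) − 5 = -1 → (-1,-1,3)
replace slot 2: 2·((-1)+3) − (-1) = 5 → (-1,5,3)
replace slot 3: 2·((-1)+5) − 3 = 5 → (-1,5,5)

-1,5,5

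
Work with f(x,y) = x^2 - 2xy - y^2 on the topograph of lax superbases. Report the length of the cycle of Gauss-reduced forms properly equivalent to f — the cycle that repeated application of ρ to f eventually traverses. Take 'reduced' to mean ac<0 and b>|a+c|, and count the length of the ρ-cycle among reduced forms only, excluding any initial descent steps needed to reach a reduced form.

D = 8, ⌊√D⌋ = 2
descent: ρ → (-1,2,1)  [lands on river]
river: ρ → (1,2,-1)
ρ-cycle length = 2 (tail of 1 descent step not counted)

2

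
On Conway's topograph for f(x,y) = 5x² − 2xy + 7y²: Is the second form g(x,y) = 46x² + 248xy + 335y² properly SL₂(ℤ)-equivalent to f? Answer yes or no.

D₁ = -136, D₂ = -136
f: reduced (well bottom): (5,-2,7) with a≤c, −a<b≤a
g: translate: b→-28 (≡248 mod 92), so (46,248,335)→(46,-28,5)
g: flip: (46,-28,5)→(5,28,46)
g: translate: b→-2 (≡28 mod 10), so (5,28,46)→(5,-2,7)
g: reduced (well bottom): (5,-2,7) with a≤c, −a<b≤a
reduced forms (5, -2, 7) vs (5, -2, 7) ⇒ equivalent

yes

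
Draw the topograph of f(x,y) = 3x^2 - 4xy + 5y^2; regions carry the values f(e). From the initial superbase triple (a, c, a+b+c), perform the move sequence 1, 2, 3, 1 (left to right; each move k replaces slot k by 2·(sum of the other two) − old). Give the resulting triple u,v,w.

start (3,5,4) = (f(1,0),f(0,1),f(1,1))
replace slot 1: 2·(5+4) − 3 = 15 → (15,5,4)
replace slot 2: 2·(15+4) − 5 = 33 → (15,33,4)
replace slot 3: 2·(15+33) − 4 = 92 → (15,33,92)
replace slot 1: 2·(33+92) − 15 = 235 → (235,33,92)

235,33,92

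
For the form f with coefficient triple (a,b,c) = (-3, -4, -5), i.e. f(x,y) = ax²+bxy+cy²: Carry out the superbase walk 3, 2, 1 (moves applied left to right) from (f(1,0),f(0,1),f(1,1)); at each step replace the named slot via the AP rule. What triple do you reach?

start (-3,-5,-12) = (f(1,0),f(0,1),f(1,1))
replace slot 3: 2·((-3)+(-5)) − (-12) = -4 → (-3,-5,-4)
replace slot 2: 2·((-3)+(-4)) − (-5) = -9 → (-3,-9,-4)
replace slot 1: 2·((-9)+(-4)) − (-3) = -23 → (-23,-9,-4)

-23,-9,-4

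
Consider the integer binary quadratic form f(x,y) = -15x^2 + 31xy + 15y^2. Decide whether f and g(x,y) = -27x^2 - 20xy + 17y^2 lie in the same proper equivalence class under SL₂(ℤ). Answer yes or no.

D₁ = 1861, D₂ = 2236
discriminants differ ⇒ not SL₂(ℤ)-equivalent

no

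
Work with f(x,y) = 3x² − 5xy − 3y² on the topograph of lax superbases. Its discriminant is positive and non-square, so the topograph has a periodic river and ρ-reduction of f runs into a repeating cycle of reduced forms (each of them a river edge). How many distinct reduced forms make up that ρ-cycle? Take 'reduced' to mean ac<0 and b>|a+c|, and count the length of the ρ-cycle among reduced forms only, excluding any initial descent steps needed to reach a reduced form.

D = 61, ⌊√D⌋ = 7
descent: ρ → (-3,5,3)  [lands on river]
river: ρ → (3,7,-1)
river: ρ → (-1,7,3)
river: ρ → (3,5,-3)
river: ρ → (-3,7,1)
river: ρ → (1,7,-3)
ρ-cycle length = 6 (tail of 1 descent step not counted)

6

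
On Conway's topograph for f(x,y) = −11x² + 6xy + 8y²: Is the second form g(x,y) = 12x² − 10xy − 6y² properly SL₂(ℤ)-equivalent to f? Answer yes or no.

D₁ = 388, D₂ = 388
river cycle of f (length 22): (8, 10, -9), (-9, 8, 9), (9, 10, -8), (-8, 6, 11), (11, 16, -3), (-3, 14, 16), (16, 18, -1), (-1, 18, 16), (16, 14, -3), (-3, 16, 11), … (12 more)
river cycle of g (length 18): (-6, 10, 12), (12, 14, -4), (-4, 18, 4), (4, 14, -12), (-12, 10, 6), (6, 14, -8), (-8, 18, 2), (2, 18, -8), (-8, 14, 6), (6, 10, -12), … (8 more)
cycles differ ⇒ inequivalent

no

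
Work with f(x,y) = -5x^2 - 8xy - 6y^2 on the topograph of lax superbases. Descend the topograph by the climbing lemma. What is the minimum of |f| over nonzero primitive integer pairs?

translate: b→-2 (≡8 mod 10), so (5,8,6)→(5,-2,3)
flip: (5,-2,3)→(3,2,5)
reduced (well bottom): (3,2,5) with a≤c, −a<b≤a
well minimum |f| = |-3| = 3 (negative-definite)

3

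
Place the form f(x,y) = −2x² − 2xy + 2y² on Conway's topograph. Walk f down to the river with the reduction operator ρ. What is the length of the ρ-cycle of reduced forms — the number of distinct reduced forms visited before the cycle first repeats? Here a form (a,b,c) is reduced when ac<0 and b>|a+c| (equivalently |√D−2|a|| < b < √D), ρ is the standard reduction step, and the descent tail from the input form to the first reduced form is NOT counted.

D = 20, ⌊√D⌋ = 4
descent: ρ → (2,2,-2)  [lands on river]
river: ρ → (-2,2,2)
ρ-cycle length = 2 (tail of 1 descent step not counted)

2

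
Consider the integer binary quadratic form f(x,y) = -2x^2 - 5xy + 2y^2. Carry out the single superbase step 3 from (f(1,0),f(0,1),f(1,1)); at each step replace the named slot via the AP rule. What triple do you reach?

start (-2,2,-5) = (f(1,0),f(0,1),f(1,1))
replace slot 3: 2·((-2)+2) − (-5) = 5 → (-2,2,5)

-2,2,5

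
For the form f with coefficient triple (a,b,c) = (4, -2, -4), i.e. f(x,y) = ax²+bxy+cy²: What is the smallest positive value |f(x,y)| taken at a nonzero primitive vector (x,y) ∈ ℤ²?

descent: ρ → (-4,2,4)  [lands on river]
river: ρ → (4,6,-2)
river: ρ → (-2,6,4)
river: ρ → (4,2,-4)
river: ρ → (-4,6,2)
river: ρ → (2,6,-4)
closes: descent 1, river 6
min |a| on river = 2

2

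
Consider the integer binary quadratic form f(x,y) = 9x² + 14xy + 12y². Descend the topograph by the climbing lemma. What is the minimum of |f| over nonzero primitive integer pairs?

translate: b→-4 (≡14 mod 18), so (9,14,12)→(9,-4,7)
flip: (9,-4,7)→(7,4,9)
reduced (well bottom): (7,4,9) with a≤c, −a<b≤a
well minimum = a = 7

7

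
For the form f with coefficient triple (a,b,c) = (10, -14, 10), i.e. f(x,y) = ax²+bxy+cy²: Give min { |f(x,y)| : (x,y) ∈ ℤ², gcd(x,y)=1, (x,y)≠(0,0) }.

translate: b→6 (≡-14 mod 20), so (10,-14,10)→(10,6,6)
flip: (10,6,6)→(6,-6,10)
translate: b→6 (≡-6 mod 12), so (6,-6,10)→(6,6,10)
reduced (well bottom): (6,6,10) with a≤c, −a<b≤a
well minimum = a = 6

6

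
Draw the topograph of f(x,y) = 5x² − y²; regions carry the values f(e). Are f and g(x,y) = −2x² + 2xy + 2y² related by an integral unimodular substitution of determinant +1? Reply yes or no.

D₁ = 20, D₂ = 20
river cycle of f (length 2): (-1, 4, 1), (1, 4, -1)
river cycle of g (length 2): (2, 2, -2), (-2, 2, 2)
cycles differ ⇒ inequivalent

no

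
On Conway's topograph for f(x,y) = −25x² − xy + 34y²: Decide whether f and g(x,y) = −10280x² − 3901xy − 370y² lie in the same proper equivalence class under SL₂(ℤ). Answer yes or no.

D₁ = 3401, D₂ = 3401
river cycle of f (length 40): (-25, 49, 10), (10, 51, -20), (-20, 29, 32), (32, 35, -17), (-17, 33, 34), (34, 35, -16), (-16, 29, 40), (40, 51, -5), (-5, 49, 50), (50, 51, -4), … (30 more)
river cycle of g (length 40): (-25, 49, 10), (10, 51, -20), (-20, 29, 32), (32, 35, -17), (-17, 33, 34), (34, 35, -16), (-16, 29, 40), (40, 51, -5), (-5, 49, 50), (50, 51, -4), … (30 more)
cycles coincide ⇒ equivalent

yes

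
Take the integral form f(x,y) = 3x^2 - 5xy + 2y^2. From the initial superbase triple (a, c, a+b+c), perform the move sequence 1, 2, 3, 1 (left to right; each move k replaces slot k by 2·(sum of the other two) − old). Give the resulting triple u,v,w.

start (3,2,0) = (f(1,0),f(0,1),f(1,1))
replace slot 1: 2·(2+0) − 3 = 1 → (1,2,0)
replace slot 2: 2·(1+0) − 2 = 0 → (1,0,0)
replace slot 3: 2·(1+0) − 0 = 2 → (1,0,2)
replace slot 1: 2·(0+2) − 1 = 3 → (3,0,2)

3,0,2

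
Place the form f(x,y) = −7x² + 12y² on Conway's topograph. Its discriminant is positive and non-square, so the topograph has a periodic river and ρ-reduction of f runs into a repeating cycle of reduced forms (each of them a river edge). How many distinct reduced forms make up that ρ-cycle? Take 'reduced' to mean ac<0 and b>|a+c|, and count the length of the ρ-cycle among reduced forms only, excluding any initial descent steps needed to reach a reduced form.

D = 336, ⌊√D⌋ = 18
descent: ρ → (12,0,-7)
descent: ρ → (-7,14,5)  [lands on river]
river: ρ → (5,16,-4)
river: ρ → (-4,16,5)
river: ρ → (5,14,-7)
ρ-cycle length = 4 (tail of 2 descent steps not counted)

4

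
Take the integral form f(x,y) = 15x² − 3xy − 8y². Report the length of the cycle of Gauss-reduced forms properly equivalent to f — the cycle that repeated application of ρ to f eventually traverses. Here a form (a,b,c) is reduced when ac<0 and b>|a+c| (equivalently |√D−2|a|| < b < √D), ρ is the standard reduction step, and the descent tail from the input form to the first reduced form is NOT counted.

D = 489, ⌊√D⌋ = 22
descent: ρ → (-8,19,4)  [lands on river]
river: ρ → (4,21,-3)
river: ρ → (-3,21,4)
river: ρ → (4,19,-8)
river: ρ → (-8,13,10)
river: ρ → (10,7,-11)
river: ρ → (-11,15,6)
river: ρ → (6,21,-2)
river: ρ → (-2,19,16)
river: ρ → (16,13,-5)
river: ρ → (-5,17,10)
river: ρ → (10,3,-12)
river: ρ → (-12,21,1)
river: ρ → (1,21,-12)
river: ρ → (-12,3,10)
river: ρ → (10,17,-5)
river: ρ → (-5,13,16)
river: ρ → (16,19,-2)
river: ρ → (-2,21,6)
river: ρ → (6,15,-11)
river: ρ → (-11,7,10)
river: ρ → (10,13,-8)
ρ-cycle length = 22 (tail of 1 descent step not counted)

22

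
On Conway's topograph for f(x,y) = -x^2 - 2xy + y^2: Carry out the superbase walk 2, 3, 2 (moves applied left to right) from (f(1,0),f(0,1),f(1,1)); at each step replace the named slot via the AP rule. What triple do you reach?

start (-1,1,-2) = (f(1,0),f(0,1),f(1,1))
replace slot 2: 2·((-1)+(-2)) − 1 = -7 → (-1,-7,-2)
replace slot 3: 2·((-1)+(-7)) − (-2) = -14 → (-1,-7,-14)
replace slot 2: 2·((-1)+(-14)) − (-7) = -23 → (-1,-23,-14)

-1,-23,-14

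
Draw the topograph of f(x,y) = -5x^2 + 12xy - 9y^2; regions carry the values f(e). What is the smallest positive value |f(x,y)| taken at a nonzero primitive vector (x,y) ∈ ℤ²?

translate: b→-2 (≡-12 mod 10), so (5,-12,9)→(5,-2,2)
flip: (5,-2,2)→(2,2,5)
reduced (well bottom): (2,2,5) with a≤c, −a<b≤a
well minimum |f| = |-2| = 2 (negative-definite)

2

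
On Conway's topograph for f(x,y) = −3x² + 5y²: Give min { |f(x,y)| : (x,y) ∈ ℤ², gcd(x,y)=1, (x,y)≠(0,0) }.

descent: ρ → (5,0,-3)
descent: ρ → (-3,6,2)  [lands on river]
river: ρ → (2,6,-3)
closes: descent 2, river 2
min |a| on river = 2

2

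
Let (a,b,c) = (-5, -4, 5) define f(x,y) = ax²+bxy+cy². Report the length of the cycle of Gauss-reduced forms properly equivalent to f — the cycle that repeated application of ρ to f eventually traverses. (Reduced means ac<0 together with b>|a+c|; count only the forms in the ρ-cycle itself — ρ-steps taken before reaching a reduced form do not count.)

D = 116, ⌊√D⌋ = 10
descent: ρ → (5,4,-5)  [lands on river]
river: ρ → (-5,6,4)
river: ρ → (4,10,-1)
river: ρ → (-1,10,4)
river: ρ → (4,6,-5)
river: ρ → (-5,4,5)
river: ρ → (5,6,-4)
river: ρ → (-4,10,1)
river: ρ → (1,10,-4)
river: ρ → (-4,6,5)
ρ-cycle length = 10 (tail of 1 descent step not counted)

10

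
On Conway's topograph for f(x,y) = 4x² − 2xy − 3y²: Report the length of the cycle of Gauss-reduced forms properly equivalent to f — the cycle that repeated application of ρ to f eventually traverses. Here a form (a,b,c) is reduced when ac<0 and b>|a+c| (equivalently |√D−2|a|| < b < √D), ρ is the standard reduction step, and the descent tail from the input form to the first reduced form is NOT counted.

D = 52, ⌊√D⌋ = 7
descent: ρ → (-3,2,4)  [lands on river]
river: ρ → (4,6,-1)
river: ρ → (-1,6,4)
river: ρ → (4,2,-3)
river: ρ → (-3,4,3)
river: ρ → (3,2,-4)
river: ρ → (-4,6,1)
river: ρ → (1,6,-4)
river: ρ → (-4,2,3)
river: ρ → (3,4,-3)
ρ-cycle length = 10 (tail of 1 descent step not counted)

10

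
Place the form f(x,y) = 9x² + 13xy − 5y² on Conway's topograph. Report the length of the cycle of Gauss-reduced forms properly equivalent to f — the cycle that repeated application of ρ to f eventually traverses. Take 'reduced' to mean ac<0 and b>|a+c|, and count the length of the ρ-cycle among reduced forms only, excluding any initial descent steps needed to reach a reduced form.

D = 349, ⌊√D⌋ = 18
river: ρ → (-5,17,3)
river: ρ → (3,13,-15)
river: ρ → (-15,17,1)
river: ρ → (1,17,-15)
river: ρ → (-15,13,3)
river: ρ → (3,17,-5)
river: ρ → (-5,13,9)
river: ρ → (9,5,-9)
river: ρ → (-9,13,5)
river: ρ → (5,17,-3)
river: ρ → (-3,13,15)
river: ρ → (15,17,-1)
river: ρ → (-1,17,15)
river: ρ → (15,13,-3)
river: ρ → (-3,17,5)
river: ρ → (5,13,-9)
river: ρ → (-9,5,9)
river: ρ → (9,13,-5)
ρ-cycle length = 18 (tail of 0 descent steps not counted)

18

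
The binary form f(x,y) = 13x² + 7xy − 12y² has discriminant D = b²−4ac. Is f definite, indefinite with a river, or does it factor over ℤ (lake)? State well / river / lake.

D = b²−4ac = 7² − 4·13·(-12) = 673
D > 0 non-square ⇒ indefinite ⇒ periodic river

river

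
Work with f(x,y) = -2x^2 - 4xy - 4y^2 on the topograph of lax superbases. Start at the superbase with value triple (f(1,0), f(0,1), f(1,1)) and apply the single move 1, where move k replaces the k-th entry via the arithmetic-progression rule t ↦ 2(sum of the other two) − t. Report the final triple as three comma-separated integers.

start (-2,-4,-10) = (f(1,0),f(0,1),f(1,1))
replace slot 1: 2·((-4)+(-10)) − (-2) = -26 → (-26,-4,-10)

-26,-4,-10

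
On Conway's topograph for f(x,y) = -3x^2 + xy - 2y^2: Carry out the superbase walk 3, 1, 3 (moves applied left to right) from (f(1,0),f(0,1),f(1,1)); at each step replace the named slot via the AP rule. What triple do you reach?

start (-3,-2,-4) = (f(1,0),f(0,1),f(1,1))
replace slot 3: 2·((-3)+(-2)) − (-4) = -6 → (-3,-2,-6)
replace slot 1: 2·((-2)+(-6)) − (-3) = -13 → (-13,-2,-6)
replace slot 3: 2·((-13)+(-2)) − (-6) = -24 → (-13,-2,-24)

-13,-2,-24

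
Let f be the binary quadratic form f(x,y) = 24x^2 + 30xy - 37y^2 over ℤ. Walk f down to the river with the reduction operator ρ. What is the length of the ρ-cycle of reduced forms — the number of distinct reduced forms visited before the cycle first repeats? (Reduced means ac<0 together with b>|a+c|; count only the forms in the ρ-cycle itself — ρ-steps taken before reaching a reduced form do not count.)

D = 4452, ⌊√D⌋ = 66
river: ρ → (-37,44,17)
river: ρ → (17,58,-16)
river: ρ → (-16,38,47)
river: ρ → (47,56,-7)
river: ρ → (-7,56,47)
river: ρ → (47,38,-16)
river: ρ → (-16,58,17)
river: ρ → (17,44,-37)
river: ρ → (-37,30,24)
river: ρ → (24,66,-1)
river: ρ → (-1,66,24)
river: ρ → (24,30,-37)
ρ-cycle length = 12 (tail of 0 descent steps not counted)

12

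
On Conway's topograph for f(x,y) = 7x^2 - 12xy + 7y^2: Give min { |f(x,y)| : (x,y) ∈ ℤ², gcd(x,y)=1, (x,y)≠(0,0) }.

translate: b→2 (≡-12 mod 14), so (7,-12,7)→(7,2,2)
flip: (7,2,2)→(2,-2,7)
translate: b→2 (≡-2 mod 4), so (2,-2,7)→(2,2,7)
reduced (well bottom): (2,2,7) with a≤c, −a<b≤a
well minimum = a = 2

2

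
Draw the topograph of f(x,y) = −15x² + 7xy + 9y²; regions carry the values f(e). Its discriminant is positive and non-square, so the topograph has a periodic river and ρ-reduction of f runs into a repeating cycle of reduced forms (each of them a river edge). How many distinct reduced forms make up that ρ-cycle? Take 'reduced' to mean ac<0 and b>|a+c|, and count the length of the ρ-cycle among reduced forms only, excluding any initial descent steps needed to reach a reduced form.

D = 589, ⌊√D⌋ = 24
river: ρ → (9,11,-13)
river: ρ → (-13,15,7)
river: ρ → (7,13,-15)
river: ρ → (-15,17,5)
river: ρ → (5,23,-3)
river: ρ → (-3,19,19)
river: ρ → (19,19,-3)
river: ρ → (-3,23,5)
river: ρ → (5,17,-15)
river: ρ → (-15,13,7)
river: ρ → (7,15,-13)
river: ρ → (-13,11,9)
river: ρ → (9,7,-15)
river: ρ → (-15,23,1)
river: ρ → (1,23,-15)
river: ρ → (-15,7,9)
ρ-cycle length = 16 (tail of 0 descent steps not counted)

16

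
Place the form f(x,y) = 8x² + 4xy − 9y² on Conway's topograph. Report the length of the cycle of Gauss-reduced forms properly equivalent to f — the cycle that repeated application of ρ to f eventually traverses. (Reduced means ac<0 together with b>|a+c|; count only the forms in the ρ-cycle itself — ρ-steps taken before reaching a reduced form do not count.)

D = 304, ⌊√D⌋ = 17
river: ρ → (-9,14,3)
river: ρ → (3,16,-4)
river: ρ → (-4,16,3)
river: ρ → (3,14,-9)
river: ρ → (-9,4,8)
river: ρ → (8,12,-5)
river: ρ → (-5,8,12)
river: ρ → (12,16,-1)
river: ρ → (-1,16,12)
river: ρ → (12,8,-5)
river: ρ → (-5,12,8)
river: ρ → (8,4,-9)
ρ-cycle length = 12 (tail of 0 descent steps not counted)

12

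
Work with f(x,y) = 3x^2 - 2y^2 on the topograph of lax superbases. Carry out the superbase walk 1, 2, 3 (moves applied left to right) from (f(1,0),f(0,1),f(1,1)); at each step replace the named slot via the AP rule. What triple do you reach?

start (3,-2,1) = (f(1,0),f(0,1),f(1,1))
replace slot 1: 2·((-2)+1) − 3 = -5 → (-5,-2,1)
replace slot 2: 2·((-5)+1) − (-2) = -6 → (-5,-6,1)
replace slot 3: 2·((-5)+(-6)) − 1 = -23 → (-5,-6,-23)

-5,-6,-23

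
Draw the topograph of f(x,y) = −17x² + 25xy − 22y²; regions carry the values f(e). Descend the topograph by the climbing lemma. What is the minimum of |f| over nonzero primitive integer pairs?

translate: b→9 (≡-25 mod 34), so (17,-25,22)→(17,9,14)
flip: (17,9,14)→(14,-9,17)
reduced (well bottom): (14,-9,17) with a≤c, −a<b≤a
well minimum |f| = |-14| = 14 (negative-definite)

14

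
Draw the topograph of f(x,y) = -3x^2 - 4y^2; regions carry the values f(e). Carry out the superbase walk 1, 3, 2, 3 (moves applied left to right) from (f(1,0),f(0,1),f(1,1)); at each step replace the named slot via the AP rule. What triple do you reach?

start (-3,-4,-7) = (f(1,0),f(0,1),f(1,1))
replace slot 1: 2·((-4)+(-7)) − (-3) = -19 → (-19,-4,-7)
replace slot 3: 2·((-19)+(-4)) − (-7) = -39 → (-19,-4,-39)
replace slot 2: 2·((-19)+(-39)) − (-4) = -112 → (-19,-112,-39)
replace slot 3: 2·((-19)+(-112)) − (-39) = -223 → (-19,-112,-223)

-19,-112,-223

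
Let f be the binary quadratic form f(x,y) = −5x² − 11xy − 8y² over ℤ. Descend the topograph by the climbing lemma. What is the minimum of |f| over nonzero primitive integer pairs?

translate: b→1 (≡11 mod 10), so (5,11,8)→(5,1,2)
flip: (5,1,2)→(2,-1,5)
reduced (well bottom): (2,-1,5) with a≤c, −a<b≤a
well minimum |f| = |-2| = 2 (negative-definite)

2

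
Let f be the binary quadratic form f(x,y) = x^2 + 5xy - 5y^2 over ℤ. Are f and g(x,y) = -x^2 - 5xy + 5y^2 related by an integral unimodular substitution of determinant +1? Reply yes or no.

D₁ = 45, D₂ = 45
river cycle of f (length 2): (-5, 5, 1), (1, 5, -5)
river cycle of g (length 2): (5, 5, -1), (-1, 5, 5)
cycles differ ⇒ inequivalent

no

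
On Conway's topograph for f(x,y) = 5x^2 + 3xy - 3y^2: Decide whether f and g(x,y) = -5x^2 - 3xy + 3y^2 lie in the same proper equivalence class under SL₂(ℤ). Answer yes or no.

D₁ = 69, D₂ = 69
river cycle of f (length 4): (-3, 3, 5), (5, 7, -1), (-1, 7, 5), (5, 3, -3)
river cycle of g (length 4): (3, 3, -5), (-5, 7, 1), (1, 7, -5), (-5, 3, 3)
cycles differ ⇒ inequivalent

no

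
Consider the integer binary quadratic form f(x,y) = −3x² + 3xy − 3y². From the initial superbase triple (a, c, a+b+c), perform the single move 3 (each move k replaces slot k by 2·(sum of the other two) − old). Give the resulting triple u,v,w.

start (-3,-3,-3) = (f(1,0),f(0,1),f(1,1))
replace slot 3: 2·((-3)+(-3)) − (-3) = -9 → (-3,-3,-9)

-3,-3,-9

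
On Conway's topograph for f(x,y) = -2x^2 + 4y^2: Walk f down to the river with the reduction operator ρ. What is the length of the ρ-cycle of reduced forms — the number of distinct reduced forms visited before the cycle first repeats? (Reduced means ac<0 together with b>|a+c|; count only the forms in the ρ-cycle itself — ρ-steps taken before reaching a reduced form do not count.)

D = 32, ⌊√D⌋ = 5
descent: ρ → (4,0,-2)
descent: ρ → (-2,4,2)  [lands on river]
river: ρ → (2,4,-2)
ρ-cycle length = 2 (tail of 2 descent steps not counted)

2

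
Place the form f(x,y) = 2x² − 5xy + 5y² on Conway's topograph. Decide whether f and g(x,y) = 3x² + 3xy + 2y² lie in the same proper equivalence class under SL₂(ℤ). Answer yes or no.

D₁ = -15, D₂ = -15
f: translate: b→-1 (≡-5 mod 4), so (2,-5,5)→(2,-1,2)
f: flip: (2,-1,2)→(2,1,2)
f: reduced (well bottom): (2,1,2) with a≤c, −a<b≤a
g: flip: (3,3,2)→(2,-3,3)
g: translate: b→1 (≡-3 mod 4), so (2,-3,3)→(2,1,2)
g: reduced (well bottom): (2,1,2) with a≤c, −a<b≤a
reduced forms (2, 1, 2) vs (2, 1, 2) ⇒ equivalent

yes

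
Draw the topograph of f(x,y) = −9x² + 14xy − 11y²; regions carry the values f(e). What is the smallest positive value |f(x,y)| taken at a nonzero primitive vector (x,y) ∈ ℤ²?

translate: b→4 (≡-14 mod 18), so (9,-14,11)→(9,4,6)
flip: (9,4,6)→(6,-4,9)
reduced (well bottom): (6,-4,9) with a≤c, −a<b≤a
well minimum |f| = |-6| = 6 (negative-definite)

6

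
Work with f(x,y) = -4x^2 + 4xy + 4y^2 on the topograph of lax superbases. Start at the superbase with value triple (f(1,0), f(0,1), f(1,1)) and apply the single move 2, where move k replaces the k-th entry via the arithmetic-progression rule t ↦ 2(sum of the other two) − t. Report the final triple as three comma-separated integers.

start (-4,4,4) = (f(1,0),f(0,1),f(1,1))
replace slot 2: 2·((-4)+4) − 4 = -4 → (-4,-4,4)

-4,-4,4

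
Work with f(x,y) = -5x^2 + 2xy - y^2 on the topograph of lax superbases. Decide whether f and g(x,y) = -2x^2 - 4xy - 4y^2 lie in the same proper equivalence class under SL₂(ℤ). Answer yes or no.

D₁ = -16, D₂ = -16
f is negative-definite; reduce −f:
−f: flip: (5,-2,1)→(1,2,5)
−f: translate: b→0 (≡2 mod 2), so (1,2,5)→(1,0,4)
−f: reduced (well bottom): (1,0,4) with a≤c, −a<b≤a
flip sign back: reduced form of f is (-1,0,-4)
g is negative-definite; reduce −g:
−g: translate: b→0 (≡4 mod 4), so (2,4,4)→(2,0,2)
−g: reduced (well bottom): (2,0,2) with a≤c, −a<b≤a
flip sign back: reduced form of g is (-2,0,-2)
reduced forms (-1, 0, -4) vs (-2, 0, -2) ⇒ inequivalent

no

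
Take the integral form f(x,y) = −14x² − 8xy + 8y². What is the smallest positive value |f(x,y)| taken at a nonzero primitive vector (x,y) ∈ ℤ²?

descent: ρ → (8,8,-14)  [lands on river]
river: ρ → (-14,20,2)
river: ρ → (2,20,-14)
river: ρ → (-14,8,8)
closes: descent 1, river 4
min |a| on river = 2

2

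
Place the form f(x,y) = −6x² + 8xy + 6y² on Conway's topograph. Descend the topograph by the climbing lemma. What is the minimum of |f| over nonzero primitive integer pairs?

river: ρ → (6,4,-8)
river: ρ → (-8,12,2)
river: ρ → (2,12,-8)
river: ρ → (-8,4,6)
river: ρ → (6,8,-6)
river: ρ → (-6,4,8)
river: ρ → (8,12,-2)
river: ρ → (-2,12,8)
river: ρ → (8,4,-6)
river: ρ → (-6,8,6)
closes: descent 0, river 10
min |a| on river = 2

2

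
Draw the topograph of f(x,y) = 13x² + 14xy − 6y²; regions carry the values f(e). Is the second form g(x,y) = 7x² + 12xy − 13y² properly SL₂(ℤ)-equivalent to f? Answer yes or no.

D₁ = 508, D₂ = 508
river cycle of f (length 12): (-6, 22, 1), (1, 22, -6), (-6, 14, 13), (13, 12, -7), (-7, 16, 9), (9, 20, -3), (-3, 22, 2), (2, 22, -3), (-3, 20, 9), (9, 16, -7), … (2 more)
river cycle of g (length 12): (-13, 14, 6), (6, 22, -1), (-1, 22, 6), (6, 14, -13), (-13, 12, 7), (7, 16, -9), (-9, 20, 3), (3, 22, -2), (-2, 22, 3), (3, 20, -9), … (2 more)
cycles differ ⇒ inequivalent

no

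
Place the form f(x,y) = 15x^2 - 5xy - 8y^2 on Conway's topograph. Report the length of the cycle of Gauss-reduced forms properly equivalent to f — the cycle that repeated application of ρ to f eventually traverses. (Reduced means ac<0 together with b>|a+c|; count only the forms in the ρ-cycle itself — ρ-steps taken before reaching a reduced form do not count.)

D = 505, ⌊√D⌋ = 22
descent: ρ → (-8,21,2)  [lands on river]
river: ρ → (2,19,-18)
river: ρ → (-18,17,3)
river: ρ → (3,19,-12)
river: ρ → (-12,5,10)
river: ρ → (10,15,-7)
river: ρ → (-7,13,12)
river: ρ → (12,11,-8)
ρ-cycle length = 8 (tail of 1 descent step not counted)

8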